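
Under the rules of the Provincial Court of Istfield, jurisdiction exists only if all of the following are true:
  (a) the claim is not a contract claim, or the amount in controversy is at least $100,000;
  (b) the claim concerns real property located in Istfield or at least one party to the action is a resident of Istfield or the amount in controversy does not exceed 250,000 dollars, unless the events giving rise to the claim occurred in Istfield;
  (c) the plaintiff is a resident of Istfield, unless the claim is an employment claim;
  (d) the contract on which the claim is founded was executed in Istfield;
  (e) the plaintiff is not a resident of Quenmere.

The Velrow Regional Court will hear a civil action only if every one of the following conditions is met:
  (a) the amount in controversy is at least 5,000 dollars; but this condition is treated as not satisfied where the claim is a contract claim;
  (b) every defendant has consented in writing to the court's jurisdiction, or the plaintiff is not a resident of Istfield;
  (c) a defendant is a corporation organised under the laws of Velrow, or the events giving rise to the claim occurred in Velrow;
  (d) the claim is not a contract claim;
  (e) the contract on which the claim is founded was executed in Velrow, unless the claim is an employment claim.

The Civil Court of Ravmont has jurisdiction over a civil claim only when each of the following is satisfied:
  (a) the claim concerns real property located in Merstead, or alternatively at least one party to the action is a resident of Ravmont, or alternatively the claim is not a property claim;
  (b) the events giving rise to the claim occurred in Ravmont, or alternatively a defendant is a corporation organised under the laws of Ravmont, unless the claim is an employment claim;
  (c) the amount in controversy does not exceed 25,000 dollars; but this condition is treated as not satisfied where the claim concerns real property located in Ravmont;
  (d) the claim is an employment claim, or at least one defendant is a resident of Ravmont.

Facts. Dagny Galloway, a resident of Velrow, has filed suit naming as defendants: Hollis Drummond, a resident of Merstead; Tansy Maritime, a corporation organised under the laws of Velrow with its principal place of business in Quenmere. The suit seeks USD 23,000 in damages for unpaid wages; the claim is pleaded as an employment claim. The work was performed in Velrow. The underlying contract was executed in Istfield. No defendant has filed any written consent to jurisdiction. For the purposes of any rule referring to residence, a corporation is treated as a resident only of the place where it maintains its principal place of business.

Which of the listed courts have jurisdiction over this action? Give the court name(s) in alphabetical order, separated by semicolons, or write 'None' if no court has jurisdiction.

the Civil Court of Ravmont; the Provincial Court of Istfield; the Velrow Regional Court

The Provincial Court of Istfield:
  (a) The claim is an employment claim, not a contract claim — that alternative is enough. Met.
  (b) The amount in controversy is USD 23,000, within the $250,000 ceiling, which satisfies one of the alternatives. Met.
  (c) The plaintiff resides in Velrow, not Istfield. But the claim is an employment claim, and the 'unless' clause therefore excuses the requirement. Satisfied.
  (d) The contract was executed in Istfield. Condition met.
  (e) The plaintiff resides in Velrow, which is not Quenmere. Met.
  → Jurisdiction lies.
The Velrow Regional Court:
  (a) The amount in controversy is 23,000 dollars, which meets the $5,000 floor. The carve-out does not apply: the claim is an employment claim, not a contract claim. Met.
  (b) The plaintiff resides in Velrow, which is not Istfield, so this disjunct is met. Met.
  (c) Tansy Maritime is organised under the laws of Velrow, which satisfies one of the alternatives. Condition met.
  (d) The claim is an employment claim, not a contract claim. Met.
  (e) The contract was executed in Istfield, not Velrow. The proviso rescues it, though: the claim is an employment claim. Condition met.
  → Every requirement is satisfied — jurisdiction.
The Civil Court of Ravmont:
  (a) The claim is an employment claim, not a property claim — that alternative is enough. Met.
  (b) The operative events occurred in Velrow, not Ravmont; the corporate defendant(s) are organised in Velrow, not Ravmont — none of the alternatives is met. However, the claim is an employment claim, so the 'unless' proviso supplies this condition. Met.
  (c) The amount in controversy is USD 23,000, within the USD 25,000 ceiling. The exception is not triggered, since the claim does not concern real property. Satisfied.
  (d) The claim is an employment claim — that alternative is enough. Satisfied.
  → The court has jurisdiction.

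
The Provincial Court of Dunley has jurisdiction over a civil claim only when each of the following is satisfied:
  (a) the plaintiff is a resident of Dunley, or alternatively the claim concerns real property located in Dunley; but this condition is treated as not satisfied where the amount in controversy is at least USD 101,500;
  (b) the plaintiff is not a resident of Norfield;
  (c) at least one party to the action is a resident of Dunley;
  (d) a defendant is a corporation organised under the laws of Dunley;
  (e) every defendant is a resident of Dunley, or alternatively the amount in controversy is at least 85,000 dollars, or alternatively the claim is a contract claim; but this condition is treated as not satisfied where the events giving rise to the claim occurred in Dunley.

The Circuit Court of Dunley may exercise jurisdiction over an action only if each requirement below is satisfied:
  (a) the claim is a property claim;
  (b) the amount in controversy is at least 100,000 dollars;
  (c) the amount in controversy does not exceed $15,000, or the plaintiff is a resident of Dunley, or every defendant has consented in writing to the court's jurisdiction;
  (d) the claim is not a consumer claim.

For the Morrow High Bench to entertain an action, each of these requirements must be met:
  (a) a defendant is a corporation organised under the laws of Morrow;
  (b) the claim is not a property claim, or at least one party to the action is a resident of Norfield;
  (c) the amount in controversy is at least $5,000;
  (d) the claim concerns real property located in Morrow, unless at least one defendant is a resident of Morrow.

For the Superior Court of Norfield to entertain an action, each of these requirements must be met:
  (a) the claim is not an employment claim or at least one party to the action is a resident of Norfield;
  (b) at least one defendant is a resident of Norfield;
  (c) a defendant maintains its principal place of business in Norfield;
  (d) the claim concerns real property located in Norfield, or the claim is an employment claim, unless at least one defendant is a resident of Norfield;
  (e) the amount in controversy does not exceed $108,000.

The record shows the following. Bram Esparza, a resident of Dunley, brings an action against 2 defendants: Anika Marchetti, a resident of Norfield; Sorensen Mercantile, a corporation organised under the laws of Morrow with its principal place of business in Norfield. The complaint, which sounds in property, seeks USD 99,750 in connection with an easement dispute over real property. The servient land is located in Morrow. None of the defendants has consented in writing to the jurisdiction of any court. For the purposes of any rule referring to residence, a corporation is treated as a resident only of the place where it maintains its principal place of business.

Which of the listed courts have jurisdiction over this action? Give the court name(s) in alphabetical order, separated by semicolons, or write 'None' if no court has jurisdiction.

the Morrow High Bench; the Superior Court of Norfield

The Provincial Court of Dunley:
  (a) The plaintiff resides in Dunley, so one alternative holds. And the carve-out is inapplicable — the amount in controversy is USD 99,750, below the $101,500 floor. Met.
  (b) The plaintiff resides in Dunley, which is not Norfield. Satisfied.
  (c) Bram Esparza resides in Dunley. Satisfied.
  (d) The corporate defendant(s) are organised in Morrow, not Dunley. Fails.
  (e) The amount in controversy is 99,750 dollars, which meets the 85,000 dollars floor, so this disjunct is met. The exception is not triggered, since the operative events occurred in Morrow, not Dunley. Met.
  → Not every requirement is met — no jurisdiction.
The Circuit Court of Dunley:
  (a) The claim is a property claim. Satisfied.
  (b) The amount in controversy is 99,750 dollars, below the USD 100,000 floor. Condition not met.
  (c) The plaintiff resides in Dunley, which satisfies one of the alternatives. Met.
  (d) The claim is a property claim, not a consumer claim. Satisfied.
  → Not every requirement is met — no jurisdiction.
The Morrow High Bench:
  (a) Sorensen Mercantile is organised under the laws of Morrow. Met.
  (b) Anika Marchetti resides in Norfield — that alternative is enough. Satisfied.
  (c) The amount in controversy is $99,750, which meets the USD 5,000 floor. Met.
  (d) The property lies in Morrow. Met.
  → All conditions met; jurisdiction exists.
The Superior Court of Norfield:
  (a) The claim is a property claim, not an employment claim — that alternative is enough. Met.
  (b) Anika Marchetti resides in Norfield. Satisfied.
  (c) Sorensen Mercantile has its principal place of business in Norfield. Condition met.
  (d) The property lies in Morrow, not Norfield; the claim is a property claim, not an employment claim — none of the alternatives is met. The proviso rescues it, though: Anika Marchetti resides in Norfield. Satisfied.
  (e) The amount in controversy is $99,750, within the $108,000 ceiling. Condition met.
  → Jurisdiction lies.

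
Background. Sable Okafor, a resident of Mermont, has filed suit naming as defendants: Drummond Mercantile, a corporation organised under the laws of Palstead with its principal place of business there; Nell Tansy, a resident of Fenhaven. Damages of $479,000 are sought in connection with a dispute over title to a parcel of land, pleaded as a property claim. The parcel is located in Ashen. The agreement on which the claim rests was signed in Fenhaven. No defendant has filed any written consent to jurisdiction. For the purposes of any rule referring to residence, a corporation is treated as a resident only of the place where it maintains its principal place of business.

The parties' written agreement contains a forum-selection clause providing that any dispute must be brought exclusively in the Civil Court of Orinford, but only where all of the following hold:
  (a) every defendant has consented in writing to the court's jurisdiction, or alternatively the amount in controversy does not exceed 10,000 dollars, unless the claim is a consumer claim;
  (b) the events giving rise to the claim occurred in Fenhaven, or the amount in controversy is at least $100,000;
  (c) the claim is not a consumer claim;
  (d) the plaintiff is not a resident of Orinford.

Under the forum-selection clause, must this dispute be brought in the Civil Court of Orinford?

The Civil Court of Orinford:
  (a) No such written consent has been filed; the amount in controversy is $479,000, above the USD 10,000 ceiling — no alternative holds. The proviso offers no rescue either, since the claim is a property claim, not a consumer claim. Fails.
  (b) The amount in controversy is $479,000, which meets the USD 100,000 floor, so one alternative holds. Condition met.
  (c) The claim is a property claim, not a consumer claim. Satisfied.
  (d) The plaintiff resides in Mermont, which is not Orinford. Satisfied.
  → The clause does not apply.

No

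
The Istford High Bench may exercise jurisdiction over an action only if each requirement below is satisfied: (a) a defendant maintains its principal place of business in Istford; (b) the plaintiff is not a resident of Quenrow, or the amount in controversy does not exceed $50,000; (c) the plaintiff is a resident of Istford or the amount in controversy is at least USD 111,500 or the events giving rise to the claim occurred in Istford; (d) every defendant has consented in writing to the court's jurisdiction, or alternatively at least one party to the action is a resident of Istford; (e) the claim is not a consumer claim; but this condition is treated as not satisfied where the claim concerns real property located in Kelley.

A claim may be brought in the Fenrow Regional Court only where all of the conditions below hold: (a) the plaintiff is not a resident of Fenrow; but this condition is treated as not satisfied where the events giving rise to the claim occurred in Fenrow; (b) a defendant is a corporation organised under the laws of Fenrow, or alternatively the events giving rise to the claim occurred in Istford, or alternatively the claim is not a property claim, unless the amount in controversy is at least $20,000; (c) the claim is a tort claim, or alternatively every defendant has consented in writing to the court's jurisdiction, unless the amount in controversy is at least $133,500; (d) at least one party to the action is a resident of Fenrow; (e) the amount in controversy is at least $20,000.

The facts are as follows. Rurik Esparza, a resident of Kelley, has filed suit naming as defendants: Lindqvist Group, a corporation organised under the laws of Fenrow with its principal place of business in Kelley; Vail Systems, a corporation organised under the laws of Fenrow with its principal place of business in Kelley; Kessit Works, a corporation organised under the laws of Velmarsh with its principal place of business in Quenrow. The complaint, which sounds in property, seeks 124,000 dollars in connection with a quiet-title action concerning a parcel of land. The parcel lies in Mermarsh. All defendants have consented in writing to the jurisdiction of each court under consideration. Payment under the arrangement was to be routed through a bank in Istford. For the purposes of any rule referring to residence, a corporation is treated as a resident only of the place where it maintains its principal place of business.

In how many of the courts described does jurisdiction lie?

0

The Istford High Bench:
  (a) The corporate defendant(s) have their principal place of business in Kelley, Quenrow, not Istford. Fails.
  (b) The plaintiff resides in Kelley, which is not Quenrow, so this disjunct is met. Condition met.
  (c) The amount in controversy is $124,000, which meets the USD 111,500 floor, so this disjunct is met. Met.
  (d) Every defendant has filed written consent — that alternative is enough. Met.
  (e) The claim is a property claim, not a consumer claim. The carve-out does not apply: the property lies in Mermarsh, not Kelley. Satisfied.
  → Not every requirement is met — no jurisdiction.
The Fenrow Regional Court:
  (a) The plaintiff resides in Kelley, which is not Fenrow. The carve-out does not apply: the operative events occurred in Mermarsh, not Fenrow. Met.
  (b) Lindqvist Group is organised under the laws of Fenrow, which satisfies one of the alternatives. Met.
  (c) Every defendant has filed written consent — that alternative is enough. Condition met.
  (d) No party resides in Fenrow. Fails.
  (e) The amount in controversy is USD 124,000, which meets the $20,000 floor. Condition met.
  → No jurisdiction.
No court satisfies all of its conditions.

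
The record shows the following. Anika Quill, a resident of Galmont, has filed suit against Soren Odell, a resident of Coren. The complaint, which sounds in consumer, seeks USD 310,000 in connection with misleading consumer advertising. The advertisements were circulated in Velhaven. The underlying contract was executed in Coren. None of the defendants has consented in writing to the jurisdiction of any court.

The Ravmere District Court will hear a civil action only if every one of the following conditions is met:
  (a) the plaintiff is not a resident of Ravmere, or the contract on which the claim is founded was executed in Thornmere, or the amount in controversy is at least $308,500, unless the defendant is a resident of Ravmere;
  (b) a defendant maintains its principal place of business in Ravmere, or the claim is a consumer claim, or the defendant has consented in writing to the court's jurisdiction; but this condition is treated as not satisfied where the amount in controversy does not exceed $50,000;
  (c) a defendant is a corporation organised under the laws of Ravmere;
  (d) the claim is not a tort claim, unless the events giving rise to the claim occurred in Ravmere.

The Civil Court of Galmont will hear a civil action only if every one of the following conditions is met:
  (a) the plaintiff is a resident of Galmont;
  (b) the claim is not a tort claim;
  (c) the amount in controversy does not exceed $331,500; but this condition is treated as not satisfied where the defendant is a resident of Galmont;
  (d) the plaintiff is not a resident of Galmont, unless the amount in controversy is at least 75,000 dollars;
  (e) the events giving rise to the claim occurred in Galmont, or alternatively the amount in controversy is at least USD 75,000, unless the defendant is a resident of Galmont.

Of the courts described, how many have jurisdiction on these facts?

1

The Ravmere District Court:
  (a) The plaintiff resides in Galmont, which is not Ravmere — that alternative is enough. Met.
  (b) The claim is a consumer claim, so this disjunct is met. And the carve-out is inapplicable — the amount in controversy is USD 310,000, above the 50,000 dollars ceiling. Satisfied.
  (c) No defendant is a corporation. Fails.
  (d) The claim is a consumer claim, not a tort claim. Met.
  → The court lacks jurisdiction.
The Civil Court of Galmont:
  (a) The plaintiff resides in Galmont. Satisfied.
  (b) The claim is a consumer claim, not a tort claim. Satisfied.
  (c) The amount in controversy is USD 310,000, within the 331,500 dollars ceiling. The exception is not triggered, since the defendant resides in Coren, not Galmont. Satisfied.
  (d) The plaintiff resides in Galmont. But the amount in controversy is 310,000 dollars, which meets the 75,000 dollars floor, and the 'unless' clause therefore excuses the requirement. Satisfied.
  (e) The amount in controversy is 310,000 dollars, which meets the 75,000 dollars floor, so one alternative holds. Satisfied.
  → The court has jurisdiction.
Courts with jurisdiction: the Civil Court of Galmont — 1 in total.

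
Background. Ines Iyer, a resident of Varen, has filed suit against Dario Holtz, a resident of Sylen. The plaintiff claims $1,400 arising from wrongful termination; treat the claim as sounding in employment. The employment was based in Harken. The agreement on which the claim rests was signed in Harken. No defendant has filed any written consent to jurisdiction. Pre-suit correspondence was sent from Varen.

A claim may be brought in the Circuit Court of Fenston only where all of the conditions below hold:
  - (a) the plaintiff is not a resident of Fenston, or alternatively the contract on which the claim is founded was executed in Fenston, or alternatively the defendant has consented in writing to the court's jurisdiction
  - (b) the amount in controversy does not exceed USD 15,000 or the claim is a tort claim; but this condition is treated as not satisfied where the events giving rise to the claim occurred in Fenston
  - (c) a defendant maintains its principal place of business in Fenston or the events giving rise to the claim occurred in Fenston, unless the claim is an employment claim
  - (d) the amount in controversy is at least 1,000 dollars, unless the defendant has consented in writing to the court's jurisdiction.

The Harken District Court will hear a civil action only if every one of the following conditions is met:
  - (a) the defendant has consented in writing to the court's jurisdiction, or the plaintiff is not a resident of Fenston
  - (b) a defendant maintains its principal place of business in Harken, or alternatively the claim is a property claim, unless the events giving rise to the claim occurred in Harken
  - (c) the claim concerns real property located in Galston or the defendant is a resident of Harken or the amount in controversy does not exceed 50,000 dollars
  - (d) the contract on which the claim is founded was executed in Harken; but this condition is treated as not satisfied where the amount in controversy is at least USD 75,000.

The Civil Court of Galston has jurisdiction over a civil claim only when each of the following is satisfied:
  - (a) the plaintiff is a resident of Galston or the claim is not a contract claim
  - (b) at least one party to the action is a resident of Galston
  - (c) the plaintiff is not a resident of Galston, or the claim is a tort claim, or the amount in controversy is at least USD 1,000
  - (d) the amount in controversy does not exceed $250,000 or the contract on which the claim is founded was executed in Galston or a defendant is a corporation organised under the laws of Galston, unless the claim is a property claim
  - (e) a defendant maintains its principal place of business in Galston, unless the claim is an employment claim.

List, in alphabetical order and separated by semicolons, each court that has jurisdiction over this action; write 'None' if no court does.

The Circuit Court of Fenston:
  (a) The plaintiff resides in Varen, which is not Fenston, which satisfies one of the alternatives. Satisfied.
  (b) The amount in controversy is USD 1,400, within the 15,000 dollars ceiling, so one alternative holds. The carve-out does not apply: the operative events occurred in Harken, not Fenston. Met.
  (c) No defendant is a corporation; the operative events occurred in Harken, not Fenston — none of the alternatives is met. However, the claim is an employment claim, so the 'unless' proviso supplies this condition. Met.
  (d) The amount in controversy is $1,400, which meets the USD 1,000 floor. Met.
  → All conditions met; jurisdiction exists.
The Harken District Court:
  (a) The plaintiff resides in Varen, which is not Fenston, which satisfies one of the alternatives. Satisfied.
  (b) No defendant is a corporation; the claim is an employment claim, not a property claim — no alternative holds. But the operative events occurred in Harken, and the 'unless' clause therefore excuses the requirement. Satisfied.
  (c) The amount in controversy is USD 1,400, within the 50,000 dollars ceiling, so this disjunct is met. Condition met.
  (d) The contract was executed in Harken. The exception is not triggered, since the amount in controversy is $1,400, below the 75,000 dollars floor. Satisfied.
  → The court has jurisdiction.
The Civil Court of Galston:
  (a) The claim is an employment claim, not a contract claim, so this disjunct is met. Condition met.
  (b) No party resides in Galston. Fails.
  (c) The plaintiff resides in Varen, which is not Galston, so one alternative holds. Met.
  (d) The amount in controversy is $1,400, within the USD 250,000 ceiling — that alternative is enough. Satisfied.
  (e) No defendant is a corporation. But the claim is an employment claim, and the 'unless' clause therefore excuses the requirement. Satisfied.
  → No jurisdiction.

the Circuit Court of Fenston; the Harken District Court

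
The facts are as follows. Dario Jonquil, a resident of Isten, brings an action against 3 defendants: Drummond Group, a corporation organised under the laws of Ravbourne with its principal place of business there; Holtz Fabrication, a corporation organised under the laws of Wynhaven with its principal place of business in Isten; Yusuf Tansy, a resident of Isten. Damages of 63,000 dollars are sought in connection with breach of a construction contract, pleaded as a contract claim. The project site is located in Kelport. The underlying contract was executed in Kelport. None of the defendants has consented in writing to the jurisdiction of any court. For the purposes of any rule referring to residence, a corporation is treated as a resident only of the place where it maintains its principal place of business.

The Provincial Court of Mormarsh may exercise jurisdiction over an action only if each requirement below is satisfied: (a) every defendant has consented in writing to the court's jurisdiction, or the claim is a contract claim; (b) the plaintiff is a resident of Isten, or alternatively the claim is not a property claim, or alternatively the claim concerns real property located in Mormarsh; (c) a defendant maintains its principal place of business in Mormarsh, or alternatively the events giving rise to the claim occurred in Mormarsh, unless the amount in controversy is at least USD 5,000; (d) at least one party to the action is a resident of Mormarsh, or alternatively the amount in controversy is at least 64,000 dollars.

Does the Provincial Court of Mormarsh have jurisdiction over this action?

No

The Provincial Court of Mormarsh:
  (a) The claim is a contract claim, so one alternative holds. Met.
  (b) The plaintiff resides in Isten, so this disjunct is met. Satisfied.
  (c) The corporate defendant(s) have their principal place of business in Isten, Ravbourne, not Mormarsh; the operative events occurred in Kelport, not Mormarsh — no alternative holds. The proviso rescues it, though: the amount in controversy is USD 63,000, which meets the USD 5,000 floor. Satisfied.
  (d) No party resides in Mormarsh; the amount in controversy is 63,000 dollars, below the USD 64,000 floor — no alternative holds. Condition not met.
  → The court lacks jurisdiction.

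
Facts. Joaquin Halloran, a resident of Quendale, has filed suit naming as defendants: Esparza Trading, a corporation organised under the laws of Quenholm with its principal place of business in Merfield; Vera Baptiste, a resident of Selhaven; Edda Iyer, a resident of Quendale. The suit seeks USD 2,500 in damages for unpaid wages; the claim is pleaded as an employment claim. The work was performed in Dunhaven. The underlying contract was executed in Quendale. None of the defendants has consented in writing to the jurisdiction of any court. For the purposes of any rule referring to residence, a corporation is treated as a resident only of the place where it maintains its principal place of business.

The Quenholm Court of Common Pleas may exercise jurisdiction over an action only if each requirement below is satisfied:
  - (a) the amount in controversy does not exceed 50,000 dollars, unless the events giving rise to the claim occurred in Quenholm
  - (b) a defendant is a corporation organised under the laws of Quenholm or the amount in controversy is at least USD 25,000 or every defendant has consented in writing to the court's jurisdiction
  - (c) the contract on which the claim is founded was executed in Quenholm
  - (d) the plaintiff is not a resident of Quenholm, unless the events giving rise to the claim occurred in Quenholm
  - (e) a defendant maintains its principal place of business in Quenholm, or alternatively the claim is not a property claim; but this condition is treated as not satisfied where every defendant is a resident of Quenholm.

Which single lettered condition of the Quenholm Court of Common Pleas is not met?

(c)

The Quenholm Court of Common Pleas:
  (a) The amount in controversy is USD 2,500, within the 50,000 dollars ceiling. Condition met.
  (b) Esparza Trading is organised under the laws of Quenholm, which satisfies one of the alternatives. Condition met.
  (c) The contract was executed in Quendale, not Quenholm. Condition not met.
  (d) The plaintiff resides in Quendale, which is not Quenholm. Condition met.
  (e) The claim is an employment claim, not a property claim, so one alternative holds. The carve-out does not apply: the defendants reside as follows — Esparza Trading in Merfield, Vera Baptiste in Selhaven, Edda Iyer in Quendale — not all in Quenholm. Met.
Only condition (c) fails.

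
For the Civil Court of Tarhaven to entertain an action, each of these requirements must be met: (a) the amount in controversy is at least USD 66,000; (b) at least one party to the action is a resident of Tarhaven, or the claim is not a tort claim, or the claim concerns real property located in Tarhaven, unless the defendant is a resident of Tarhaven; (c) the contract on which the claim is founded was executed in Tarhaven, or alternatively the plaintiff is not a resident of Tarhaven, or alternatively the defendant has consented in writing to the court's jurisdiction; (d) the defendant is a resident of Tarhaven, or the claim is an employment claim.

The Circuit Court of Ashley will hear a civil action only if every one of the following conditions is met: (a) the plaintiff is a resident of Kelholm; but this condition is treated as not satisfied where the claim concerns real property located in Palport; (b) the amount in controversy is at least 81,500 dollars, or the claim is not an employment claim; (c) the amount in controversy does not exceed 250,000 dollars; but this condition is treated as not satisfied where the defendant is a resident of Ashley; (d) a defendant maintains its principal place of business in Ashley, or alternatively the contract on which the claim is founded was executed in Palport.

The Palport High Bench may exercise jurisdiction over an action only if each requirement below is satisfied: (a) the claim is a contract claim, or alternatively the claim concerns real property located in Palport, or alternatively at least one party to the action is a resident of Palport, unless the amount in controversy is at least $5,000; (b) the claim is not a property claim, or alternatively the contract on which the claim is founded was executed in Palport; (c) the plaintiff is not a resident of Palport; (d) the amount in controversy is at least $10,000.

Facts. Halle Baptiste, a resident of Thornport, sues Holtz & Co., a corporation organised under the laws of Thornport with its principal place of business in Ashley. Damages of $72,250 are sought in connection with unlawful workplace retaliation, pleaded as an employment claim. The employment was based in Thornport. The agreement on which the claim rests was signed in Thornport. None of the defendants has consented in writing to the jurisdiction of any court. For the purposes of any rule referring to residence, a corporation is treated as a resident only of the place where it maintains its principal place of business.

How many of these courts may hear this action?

2

The Civil Court of Tarhaven:
  (a) The amount in controversy is $72,250, which meets the $66,000 floor. Condition met.
  (b) The claim is an employment claim, not a tort claim, which satisfies one of the alternatives. Condition met.
  (c) The plaintiff resides in Thornport, which is not Tarhaven, which satisfies one of the alternatives. Met.
  (d) The claim is an employment claim — that alternative is enough. Condition met.
  → Every requirement is satisfied — jurisdiction.
The Circuit Court of Ashley:
  (a) The plaintiff resides in Thornport, not Kelholm. Fails.
  (b) The amount in controversy is 72,250 dollars, below the USD 81,500 floor; the claim is an employment claim — none of the alternatives is met. Condition not met.
  (c) The amount in controversy is USD 72,250, within the 250,000 dollars ceiling. But the carve-out bites: the defendant resides in Ashley. Condition not met.
  (d) Holtz & Co. has its principal place of business in Ashley, so one alternative holds. Met.
  → No jurisdiction.
The Palport High Bench:
  (a) The claim is an employment claim, not a contract claim; the claim does not concern real property; no party resides in Palport — none of the alternatives is met. The proviso rescues it, though: the amount in controversy is 72,250 dollars, which meets the $5,000 floor. Met.
  (b) The claim is an employment claim, not a property claim — that alternative is enough. Met.
  (c) The plaintiff resides in Thornport, which is not Palport. Met.
  (d) The amount in controversy is $72,250, which meets the $10,000 floor. Met.
  → All conditions met; jurisdiction exists.
Courts with jurisdiction: the Civil Court of Tarhaven, the Palport High Bench — 2 in total.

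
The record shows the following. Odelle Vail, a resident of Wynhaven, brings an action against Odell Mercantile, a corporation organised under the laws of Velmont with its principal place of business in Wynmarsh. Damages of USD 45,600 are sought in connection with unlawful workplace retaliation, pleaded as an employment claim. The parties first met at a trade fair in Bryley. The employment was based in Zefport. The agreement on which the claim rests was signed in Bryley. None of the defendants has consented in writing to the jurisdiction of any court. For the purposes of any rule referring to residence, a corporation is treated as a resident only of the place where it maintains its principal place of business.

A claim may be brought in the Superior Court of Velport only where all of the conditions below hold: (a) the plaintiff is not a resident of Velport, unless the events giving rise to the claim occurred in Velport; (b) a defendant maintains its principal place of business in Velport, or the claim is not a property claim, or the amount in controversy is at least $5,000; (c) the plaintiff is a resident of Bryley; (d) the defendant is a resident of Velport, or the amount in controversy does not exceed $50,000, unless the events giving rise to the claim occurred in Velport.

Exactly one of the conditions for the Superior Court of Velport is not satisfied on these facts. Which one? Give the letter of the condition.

(c)

The Superior Court of Velport:
  (a) The plaintiff resides in Wynhaven, which is not Velport. Satisfied.
  (b) The claim is an employment claim, not a property claim, so one alternative holds. Condition met.
  (c) The plaintiff resides in Wynhaven, not Bryley. Condition not met.
  (d) The amount in controversy is $45,600, within the 50,000 dollars ceiling, so this disjunct is met. Condition met.
Only condition (c) fails.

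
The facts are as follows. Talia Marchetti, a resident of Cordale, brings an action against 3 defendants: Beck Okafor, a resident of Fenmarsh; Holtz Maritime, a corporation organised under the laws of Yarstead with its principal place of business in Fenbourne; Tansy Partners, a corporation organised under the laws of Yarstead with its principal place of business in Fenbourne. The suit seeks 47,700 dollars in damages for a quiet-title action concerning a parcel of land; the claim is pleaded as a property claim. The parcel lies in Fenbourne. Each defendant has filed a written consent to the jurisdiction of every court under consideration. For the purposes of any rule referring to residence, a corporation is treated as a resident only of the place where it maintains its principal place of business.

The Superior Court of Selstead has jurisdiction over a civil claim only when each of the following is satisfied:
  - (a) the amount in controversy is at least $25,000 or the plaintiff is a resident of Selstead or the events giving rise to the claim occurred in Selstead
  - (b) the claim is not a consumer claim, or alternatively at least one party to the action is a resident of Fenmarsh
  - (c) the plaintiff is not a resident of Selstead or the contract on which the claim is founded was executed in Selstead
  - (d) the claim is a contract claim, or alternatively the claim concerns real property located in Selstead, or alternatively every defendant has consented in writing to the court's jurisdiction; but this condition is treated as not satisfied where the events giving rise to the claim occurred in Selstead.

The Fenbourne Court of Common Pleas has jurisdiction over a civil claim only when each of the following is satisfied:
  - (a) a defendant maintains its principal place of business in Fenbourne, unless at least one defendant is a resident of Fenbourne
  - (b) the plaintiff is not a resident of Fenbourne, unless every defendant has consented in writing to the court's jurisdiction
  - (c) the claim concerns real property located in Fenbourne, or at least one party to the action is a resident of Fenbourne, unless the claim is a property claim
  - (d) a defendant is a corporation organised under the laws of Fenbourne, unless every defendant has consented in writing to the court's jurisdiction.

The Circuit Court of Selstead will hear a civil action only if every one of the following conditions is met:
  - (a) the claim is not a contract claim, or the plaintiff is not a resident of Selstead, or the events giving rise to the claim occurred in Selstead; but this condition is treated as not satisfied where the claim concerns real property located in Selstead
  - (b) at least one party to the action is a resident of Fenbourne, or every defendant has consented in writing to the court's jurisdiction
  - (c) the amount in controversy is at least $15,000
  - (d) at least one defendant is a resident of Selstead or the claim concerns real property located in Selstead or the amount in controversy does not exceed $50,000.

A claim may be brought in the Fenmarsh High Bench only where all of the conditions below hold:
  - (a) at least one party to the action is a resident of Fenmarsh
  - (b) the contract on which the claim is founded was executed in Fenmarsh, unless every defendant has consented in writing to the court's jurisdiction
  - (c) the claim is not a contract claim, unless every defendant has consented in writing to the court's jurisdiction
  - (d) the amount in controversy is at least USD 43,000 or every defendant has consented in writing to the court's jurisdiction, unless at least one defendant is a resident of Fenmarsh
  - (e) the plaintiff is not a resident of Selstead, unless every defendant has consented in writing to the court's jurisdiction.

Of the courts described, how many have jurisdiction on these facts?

4

The Superior Court of Selstead:
  (a) The amount in controversy is 47,700 dollars, which meets the $25,000 floor — that alternative is enough. Condition met.
  (b) The claim is a property claim, not a consumer claim — that alternative is enough. Satisfied.
  (c) The plaintiff resides in Cordale, which is not Selstead, which satisfies one of the alternatives. Condition met.
  (d) Every defendant has filed written consent — that alternative is enough. The carve-out does not apply: the operative events occurred in Fenbourne, not Selstead. Satisfied.
  → Jurisdiction lies.
The Fenbourne Court of Common Pleas:
  (a) Holtz Maritime has its principal place of business in Fenbourne. Met.
  (b) The plaintiff resides in Cordale, which is not Fenbourne. Satisfied.
  (c) The property lies in Fenbourne — that alternative is enough. Satisfied.
  (d) The corporate defendant(s) are organised in Yarstead, not Fenbourne. The proviso rescues it, though: every defendant has filed written consent. Met.
  → Jurisdiction lies.
The Circuit Court of Selstead:
  (a) The claim is a property claim, not a contract claim, which satisfies one of the alternatives. The exception is not triggered, since the property lies in Fenbourne, not Selstead. Condition met.
  (b) Holtz Maritime resides in Fenbourne, so one alternative holds. Met.
  (c) The amount in controversy is 47,700 dollars, which meets the 15,000 dollars floor. Met.
  (d) The amount in controversy is 47,700 dollars, within the $50,000 ceiling, which satisfies one of the alternatives. Satisfied.
  → The court has jurisdiction.
The Fenmarsh High Bench:
  (a) Beck Okafor resides in Fenmarsh. Satisfied.
  (b) No contract (and hence no place of execution) is alleged. However, every defendant has filed written consent, so the 'unless' proviso supplies this condition. Condition met.
  (c) The claim is a property claim, not a contract claim. Satisfied.
  (d) The amount in controversy is 47,700 dollars, which meets the USD 43,000 floor, so one alternative holds. Met.
  (e) The plaintiff resides in Cordale, which is not Selstead. Met.
  → All conditions met; jurisdiction exists.
Courts with jurisdiction: the Superior Court of Selstead, the Fenbourne Court of Common Pleas, the Circuit Court of Selstead, the Fenmarsh High Bench — 4 in total.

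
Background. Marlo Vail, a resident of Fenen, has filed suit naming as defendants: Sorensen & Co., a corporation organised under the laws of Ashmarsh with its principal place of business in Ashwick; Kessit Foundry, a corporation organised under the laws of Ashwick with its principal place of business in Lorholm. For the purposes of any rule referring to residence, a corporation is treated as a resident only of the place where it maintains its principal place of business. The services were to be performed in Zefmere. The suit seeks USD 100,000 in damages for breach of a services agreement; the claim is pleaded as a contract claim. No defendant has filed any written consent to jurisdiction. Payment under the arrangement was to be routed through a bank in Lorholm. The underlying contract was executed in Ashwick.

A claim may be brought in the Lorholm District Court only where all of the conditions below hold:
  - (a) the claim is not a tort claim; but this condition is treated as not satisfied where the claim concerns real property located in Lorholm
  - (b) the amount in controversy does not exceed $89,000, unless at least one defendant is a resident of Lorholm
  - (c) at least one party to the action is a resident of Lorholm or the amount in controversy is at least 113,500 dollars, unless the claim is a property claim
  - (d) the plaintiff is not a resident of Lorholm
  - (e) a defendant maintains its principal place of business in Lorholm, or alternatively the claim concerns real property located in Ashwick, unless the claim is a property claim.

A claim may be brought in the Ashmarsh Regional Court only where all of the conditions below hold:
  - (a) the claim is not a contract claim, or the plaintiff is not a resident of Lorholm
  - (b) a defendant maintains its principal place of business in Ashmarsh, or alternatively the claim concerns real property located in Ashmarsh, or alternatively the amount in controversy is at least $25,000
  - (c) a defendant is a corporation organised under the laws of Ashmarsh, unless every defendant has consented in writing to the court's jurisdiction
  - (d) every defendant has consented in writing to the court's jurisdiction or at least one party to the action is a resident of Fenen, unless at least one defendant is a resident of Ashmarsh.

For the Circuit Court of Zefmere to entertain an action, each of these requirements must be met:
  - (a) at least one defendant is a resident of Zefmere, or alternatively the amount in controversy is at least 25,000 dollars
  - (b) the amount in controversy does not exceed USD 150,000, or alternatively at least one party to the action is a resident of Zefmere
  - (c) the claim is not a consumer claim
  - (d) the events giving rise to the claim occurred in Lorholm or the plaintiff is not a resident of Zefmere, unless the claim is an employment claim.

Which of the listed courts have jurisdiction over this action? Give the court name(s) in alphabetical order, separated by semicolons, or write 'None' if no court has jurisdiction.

the Ashmarsh Regional Court; the Circuit Court of Zefmere; the Lorholm District Court

The Lorholm District Court:
  (a) The claim is a contract claim, not a tort claim. The exception is not triggered, since the claim does not concern real property. Satisfied.
  (b) The amount in controversy is USD 100,000, above the $89,000 ceiling. But Kessit Foundry resides in Lorholm, and the 'unless' clause therefore excuses the requirement. Condition met.
  (c) Kessit Foundry resides in Lorholm, so one alternative holds. Met.
  (d) The plaintiff resides in Fenen, which is not Lorholm. Satisfied.
  (e) Kessit Foundry has its principal place of business in Lorholm, which satisfies one of the alternatives. Met.
  → Jurisdiction lies.
The Ashmarsh Regional Court:
  (a) The plaintiff resides in Fenen, which is not Lorholm — that alternative is enough. Satisfied.
  (b) The amount in controversy is 100,000 dollars, which meets the 25,000 dollars floor, so this disjunct is met. Condition met.
  (c) Sorensen & Co. is organised under the laws of Ashmarsh. Satisfied.
  (d) Marlo Vail resides in Fenen, so one alternative holds. Satisfied.
  → All conditions met; jurisdiction exists.
The Circuit Court of Zefmere:
  (a) The amount in controversy is USD 100,000, which meets the USD 25,000 floor, which satisfies one of the alternatives. Met.
  (b) The amount in controversy is $100,000, within the $150,000 ceiling, so this disjunct is met. Met.
  (c) The claim is a contract claim, not a consumer claim. Met.
  (d) The plaintiff resides in Fenen, which is not Zefmere — that alternative is enough. Satisfied.
  → All conditions met; jurisdiction exists.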